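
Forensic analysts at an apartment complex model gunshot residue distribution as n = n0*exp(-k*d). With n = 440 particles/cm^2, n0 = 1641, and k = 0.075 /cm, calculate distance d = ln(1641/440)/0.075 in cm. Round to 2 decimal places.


GSR distance calculation:
n0/n = 1641 / 440 = 3.729545
ln(n0/n) = 1.316286
d = 1.316286 / 0.075 = 17.55 cm

17.55


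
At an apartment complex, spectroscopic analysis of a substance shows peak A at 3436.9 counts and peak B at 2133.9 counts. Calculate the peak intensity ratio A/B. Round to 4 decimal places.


Spectral peak ratio:
Peak A = 3436.9 counts
Peak B = 2133.9 counts
Ratio = 3436.9 / 2133.9 = 1.6106

1.6106


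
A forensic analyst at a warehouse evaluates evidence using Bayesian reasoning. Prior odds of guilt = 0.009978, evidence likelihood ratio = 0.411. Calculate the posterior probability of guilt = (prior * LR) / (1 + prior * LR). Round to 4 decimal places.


Bayesian evidence evaluation:
Posterior odds = prior_odds * LR = 0.009978 * 0.411 = 0.004100958
Posterior probability = posterior_odds / (1 + posterior_odds)
= 0.004100958 / (1 + 0.004100958)
= 0.004100958 / 1.004100958
= 0.0041

0.0041


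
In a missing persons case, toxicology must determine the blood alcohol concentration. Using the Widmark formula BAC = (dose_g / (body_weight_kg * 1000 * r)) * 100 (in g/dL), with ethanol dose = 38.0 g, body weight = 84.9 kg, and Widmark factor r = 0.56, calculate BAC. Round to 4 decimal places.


Applying the Widmark formula:
BAC = (dose_g / (body_wt * 1000 * r)) * 100
Denominator = 84.9 * 1000 * 0.56 = 47544
BAC = (38.0 / 47544) * 100
BAC = 0.0799 g/dL

0.0799


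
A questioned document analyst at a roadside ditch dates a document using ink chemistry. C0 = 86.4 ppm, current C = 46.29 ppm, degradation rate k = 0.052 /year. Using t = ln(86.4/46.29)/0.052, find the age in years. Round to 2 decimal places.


Document age estimation:
C0/C = 86.4 / 46.29 = 1.866494
ln(C0/C) = 0.624062
t = 0.624062 / 0.052 = 12.00 years

12.00


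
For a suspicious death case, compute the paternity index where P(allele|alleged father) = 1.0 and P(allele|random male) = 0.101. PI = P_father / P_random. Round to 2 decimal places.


Paternity Index calculation:
PI = P(allele|father) / P(allele|random)
PI = 1.0 / 0.101
PI = 9.90

9.90


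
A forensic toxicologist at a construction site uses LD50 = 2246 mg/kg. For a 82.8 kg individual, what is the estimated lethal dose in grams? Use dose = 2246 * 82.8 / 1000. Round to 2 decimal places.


Lethal dose calculation:
Lethal dose = LD50 * body_weight / 1000
= 2246 * 82.8 / 1000
= 185968.8 / 1000
= 185.97 g

185.97


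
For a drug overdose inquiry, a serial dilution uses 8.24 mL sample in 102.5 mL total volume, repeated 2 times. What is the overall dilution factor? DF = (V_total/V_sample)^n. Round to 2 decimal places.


Dilution factor calculation:
Single dilution = V_total / V_sample = 102.5 / 8.24 ≈ 12.43932
Number of dilutions = 2
Total DF = (102.5 / 8.24)^2 (full precision, rounded at the end) = 154.74

154.74


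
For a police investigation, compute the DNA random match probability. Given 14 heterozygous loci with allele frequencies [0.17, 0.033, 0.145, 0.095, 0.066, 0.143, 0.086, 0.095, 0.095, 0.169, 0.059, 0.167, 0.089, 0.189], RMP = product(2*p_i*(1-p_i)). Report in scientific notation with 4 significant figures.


Computing RMP for 14 loci:
Locus 1: 2 * 0.17 * 0.83 = 0.2822
Locus 2: 2 * 0.033 * 0.967 = 0.063822
Locus 3: 2 * 0.145 * 0.855 = 0.24795
Locus 4: 2 * 0.095 * 0.905 = 0.17195
Locus 5: 2 * 0.066 * 0.934 = 0.123288
Locus 6: 2 * 0.143 * 0.857 = 0.245102
Locus 7: 2 * 0.086 * 0.914 = 0.157208
Locus 8: 2 * 0.095 * 0.905 = 0.17195
Locus 9: 2 * 0.095 * 0.905 = 0.17195
Locus 10: 2 * 0.169 * 0.831 = 0.280878
Locus 11: 2 * 0.059 * 0.941 = 0.111038
Locus 12: 2 * 0.167 * 0.833 = 0.278222
Locus 13: 2 * 0.089 * 0.911 = 0.162158
Locus 14: 2 * 0.189 * 0.811 = 0.306558
RMP = 4.652e-11

4.652e-11


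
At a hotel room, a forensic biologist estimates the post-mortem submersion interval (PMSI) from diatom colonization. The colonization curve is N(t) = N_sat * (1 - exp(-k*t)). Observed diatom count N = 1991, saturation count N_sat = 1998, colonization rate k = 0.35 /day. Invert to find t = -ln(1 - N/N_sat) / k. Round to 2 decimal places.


PMSI from diatom colonization curve:
N / N_sat = 1991 / 1998 = 0.996496
1 - N/N_sat = 0.003504
ln(1 - N/N_sat) = -5.65385
t = -ln(1 - N/N_sat) / k = -(-5.65385) / 0.35 = 16.15 days

16.15


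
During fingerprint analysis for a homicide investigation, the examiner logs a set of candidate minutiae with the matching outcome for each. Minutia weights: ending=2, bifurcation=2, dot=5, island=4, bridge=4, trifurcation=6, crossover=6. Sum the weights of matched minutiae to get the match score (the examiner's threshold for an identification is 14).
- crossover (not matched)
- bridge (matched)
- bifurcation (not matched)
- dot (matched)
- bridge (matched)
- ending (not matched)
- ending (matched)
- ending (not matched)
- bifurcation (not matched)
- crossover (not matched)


Weighted minutiae match score:
  crossover: not matched, +0
  bridge: matched, +4 (running total 4)
  bifurcation: not matched, +0
  dot: matched, +5 (running total 9)
  bridge: matched, +4 (running total 13)
  ending: not matched, +0
  ending: matched, +2 (running total 15)
  ending: not matched, +0
  bifurcation: not matched, +0
  crossover: not matched, +0
Total score = 15
Threshold = 14; verdict = identification

15


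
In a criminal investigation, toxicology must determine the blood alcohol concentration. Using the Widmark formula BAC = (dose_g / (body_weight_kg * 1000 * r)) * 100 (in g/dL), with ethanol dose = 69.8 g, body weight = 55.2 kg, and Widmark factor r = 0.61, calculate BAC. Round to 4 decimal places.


Applying the Widmark formula:
BAC = (dose_g / (body_wt * 1000 * r)) * 100
Denominator = 55.2 * 1000 * 0.61 = 33672
BAC = (69.8 / 33672) * 100
BAC = 0.2073 g/dL

0.2073


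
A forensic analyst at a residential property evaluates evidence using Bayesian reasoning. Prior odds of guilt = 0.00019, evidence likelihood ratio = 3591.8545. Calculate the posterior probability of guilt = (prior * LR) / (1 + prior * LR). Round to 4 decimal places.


Bayesian evidence evaluation:
Posterior odds = prior_odds * LR = 0.00019 * 3591.8545 = 0.6824524
Posterior probability = posterior_odds / (1 + posterior_odds)
= 0.6824524 / (1 + 0.6824524)
= 0.6824524 / 1.6824524
= 0.4056

0.4056


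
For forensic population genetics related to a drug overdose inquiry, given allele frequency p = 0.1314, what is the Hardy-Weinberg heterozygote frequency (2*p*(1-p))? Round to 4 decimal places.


Hardy-Weinberg heterozygote frequency:
q = 1 - p = 1 - 0.1314 = 0.8686
2pq = 2 * 0.1314 * 0.8686 = 0.2283

0.2283


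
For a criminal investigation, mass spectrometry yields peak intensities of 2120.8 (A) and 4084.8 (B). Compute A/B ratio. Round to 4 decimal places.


Spectral peak ratio:
Peak A = 2120.8 counts
Peak B = 4084.8 counts
Ratio = 2120.8 / 4084.8 = 0.5192

0.5192


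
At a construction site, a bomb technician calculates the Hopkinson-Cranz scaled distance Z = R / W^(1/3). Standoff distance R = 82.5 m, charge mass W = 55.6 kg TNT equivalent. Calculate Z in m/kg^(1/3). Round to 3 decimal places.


Scaled distance calculation:
W^(1/3) = 55.6^(1/3) = 3.816731
Z = R / W^(1/3) = 82.5 / 3.816731
Z = 21.615 m/kg^(1/3)

21.615


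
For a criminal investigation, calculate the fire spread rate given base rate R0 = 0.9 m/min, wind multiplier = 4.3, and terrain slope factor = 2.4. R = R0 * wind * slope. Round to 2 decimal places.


Fire spread rate calculation:
R = R0 * wind_factor * slope_factor
= 0.9 * 4.3 * 2.4
= 3.87 * 2.4
= 9.29 m/min

9.29


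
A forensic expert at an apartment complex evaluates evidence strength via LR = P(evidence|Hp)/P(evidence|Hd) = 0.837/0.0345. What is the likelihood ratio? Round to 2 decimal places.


Likelihood ratio calculation:
LR = P(E|Hp) / P(E|Hd)
LR = 0.837 / 0.0345
LR = 24.26

24.26


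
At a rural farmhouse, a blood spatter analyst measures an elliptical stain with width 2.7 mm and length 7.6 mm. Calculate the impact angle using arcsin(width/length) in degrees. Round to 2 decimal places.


Blood spatter impact angle calculation:
width / length = 2.7 / 7.6 = 0.355263
angle = arcsin(0.355263)
angle = 20.81 degrees

20.81


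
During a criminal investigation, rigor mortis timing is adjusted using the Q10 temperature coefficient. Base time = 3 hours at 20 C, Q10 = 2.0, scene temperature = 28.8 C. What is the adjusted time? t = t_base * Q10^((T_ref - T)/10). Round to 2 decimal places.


Rigor mortis time adjustment:
Exponent = (T_ref - T_actual) / 10 = (20 - 28.8) / 10 = -0.88
Q10 factor = 2.0^-0.88 = 0.54337
t_adjusted = 3 * 0.54337 = 1.63 hours

1.63


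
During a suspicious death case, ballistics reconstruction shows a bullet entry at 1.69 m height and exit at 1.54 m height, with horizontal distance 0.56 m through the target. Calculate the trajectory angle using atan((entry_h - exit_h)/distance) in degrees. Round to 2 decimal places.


Bullet trajectory angle:
Height difference = 1.69 - 1.54 = 0.15 m
angle = atan(0.15 / 0.56)
angle = atan(0.267857)
angle = 15.00 degrees

15.00


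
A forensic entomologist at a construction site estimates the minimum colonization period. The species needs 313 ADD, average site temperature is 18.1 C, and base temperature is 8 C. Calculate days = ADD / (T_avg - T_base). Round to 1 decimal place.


Insect development time:
Effective temperature = avg_temp - T_base = 18.1 - 8 = 10.1 C
Days = ADD / effective_temp = 313 / 10.1 = 31.0 days

31.0


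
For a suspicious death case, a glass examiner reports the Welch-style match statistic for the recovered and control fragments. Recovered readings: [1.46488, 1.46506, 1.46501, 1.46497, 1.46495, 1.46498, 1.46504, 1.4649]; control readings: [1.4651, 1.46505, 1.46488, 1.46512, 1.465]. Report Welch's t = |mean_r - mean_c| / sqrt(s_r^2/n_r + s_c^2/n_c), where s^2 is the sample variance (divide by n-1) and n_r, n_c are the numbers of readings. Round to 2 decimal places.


Welch's t-criterion for glass RI comparison:
Recovered mean = sum / n_r = 11.71979 / 8 = 1.4649737
Control mean = sum / n_c = 7.32515 / 5 = 1.46503
Recovered sample variance s_r^2 = 3.99821e-09
Control sample variance s_c^2 = 9.2e-09
Welch SE (unpooled) = sqrt(s_r^2/n_r + s_c^2/n_c) = sqrt(4.99777e-10 + 1.84e-09) = sqrt(2.33978e-09) = 4.83713e-05
|mean_r - mean_c| = 5.625e-05
t = 5.625e-05 / 4.83713e-05 = 1.16

1.16


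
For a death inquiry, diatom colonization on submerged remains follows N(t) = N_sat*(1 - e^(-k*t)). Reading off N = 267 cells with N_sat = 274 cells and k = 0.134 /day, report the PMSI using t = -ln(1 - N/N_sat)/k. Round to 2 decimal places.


PMSI from diatom colonization curve:
N / N_sat = 267 / 274 = 0.974453
1 - N/N_sat = 0.025547
ln(1 - N/N_sat) = -3.667235
t = -ln(1 - N/N_sat) / k = -(-3.667235) / 0.134 = 27.37 days

27.37


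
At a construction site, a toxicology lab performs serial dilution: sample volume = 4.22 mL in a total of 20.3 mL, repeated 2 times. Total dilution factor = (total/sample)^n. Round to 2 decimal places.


Dilution factor calculation:
Single dilution = V_total / V_sample = 20.3 / 4.22 ≈ 4.810427
Number of dilutions = 2
Total DF = (20.3 / 4.22)^2 (full precision, rounded at the end) = 23.14

23.14


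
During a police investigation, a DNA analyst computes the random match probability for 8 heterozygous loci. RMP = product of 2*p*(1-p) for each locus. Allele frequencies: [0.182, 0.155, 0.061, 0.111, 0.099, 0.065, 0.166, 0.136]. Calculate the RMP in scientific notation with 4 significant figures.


Computing RMP for 8 loci:
Locus 1: 2 * 0.182 * 0.818 = 0.297752
Locus 2: 2 * 0.155 * 0.845 = 0.26195
Locus 3: 2 * 0.061 * 0.939 = 0.114558
Locus 4: 2 * 0.111 * 0.889 = 0.197358
Locus 5: 2 * 0.099 * 0.901 = 0.178398
Locus 6: 2 * 0.065 * 0.935 = 0.12155
Locus 7: 2 * 0.166 * 0.834 = 0.276888
Locus 8: 2 * 0.136 * 0.864 = 0.235008
RMP = 2.488e-06

2.488e-06


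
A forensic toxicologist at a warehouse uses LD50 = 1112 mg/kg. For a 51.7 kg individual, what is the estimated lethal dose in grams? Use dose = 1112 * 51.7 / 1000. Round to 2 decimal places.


Lethal dose calculation:
Lethal dose = LD50 * body_weight / 1000
= 1112 * 51.7 / 1000
= 57490.4 / 1000
= 57.49 g

57.49


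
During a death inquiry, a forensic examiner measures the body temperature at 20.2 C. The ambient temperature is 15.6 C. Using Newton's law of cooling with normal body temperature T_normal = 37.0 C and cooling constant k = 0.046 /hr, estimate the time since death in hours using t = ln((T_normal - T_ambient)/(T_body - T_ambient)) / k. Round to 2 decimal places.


Using Newton's law of cooling:
t = ln((T_normal - T_ambient) / (T_body - T_ambient)) / k
T_normal - T_ambient = 21.4
T_body - T_ambient = 4.6
Ratio = 4.652174
ln(ratio) = 1.537335
t = 1.537335 / 0.046 = 33.42 hours

33.42


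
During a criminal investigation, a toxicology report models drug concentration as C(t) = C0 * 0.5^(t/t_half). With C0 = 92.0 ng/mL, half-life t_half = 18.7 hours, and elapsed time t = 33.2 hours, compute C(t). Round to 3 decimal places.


Drug concentration decay:
Number of half-lives = t / t_half = 33.2 / 18.7 = 1.775401
Decay factor = 0.5^1.775401 = 0.29211311
C(t) = 92.0 * 0.29211311 = 26.874 ng/mL

26.874


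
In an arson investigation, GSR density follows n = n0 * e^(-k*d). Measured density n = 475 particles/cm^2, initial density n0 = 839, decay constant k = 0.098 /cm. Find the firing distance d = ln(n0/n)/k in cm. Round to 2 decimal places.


GSR distance calculation:
n0/n = 839 / 475 = 1.766316
ln(n0/n) = 0.568896
d = 0.568896 / 0.098 = 5.81 cm

5.81


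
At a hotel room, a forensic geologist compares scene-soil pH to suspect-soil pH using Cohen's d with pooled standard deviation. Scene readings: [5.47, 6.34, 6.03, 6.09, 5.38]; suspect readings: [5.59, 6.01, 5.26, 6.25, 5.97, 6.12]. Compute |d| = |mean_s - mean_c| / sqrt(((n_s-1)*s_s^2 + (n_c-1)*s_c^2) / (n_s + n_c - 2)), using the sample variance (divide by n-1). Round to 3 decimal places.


Pooled-variance Cohen's d for soil pH comparison:
Scene mean = 29.31 / 5 = 5.862
Suspect mean = 35.2 / 6 = 5.866667
Scene sample variance s_s^2 = 0.17367
Suspect sample variance s_c^2 = 0.137387
Pooled variance = ((n_s-1)*s_s^2 + (n_c-1)*s_c^2) / (n_s + n_c - 2) = 0.153513
Pooled SD = sqrt(0.153513) = 0.391807
Mean difference = -0.004667
|d| = |-0.004667| / 0.391807 = 0.012

0.012


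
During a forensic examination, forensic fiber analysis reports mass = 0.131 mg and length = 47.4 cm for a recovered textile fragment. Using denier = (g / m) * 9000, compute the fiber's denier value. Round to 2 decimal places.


Denier calculation:
Mass in grams = 0.131 mg / 1000 = 0.000131 g
Length in meters = 47.4 cm / 100 = 0.474 m
Linear density = mass / length = 0.000131 / 0.474 = 0.00027637 g/m
Denier = (g/m) * 9000 = 0.00027637 * 9000 = 2.49

2.49


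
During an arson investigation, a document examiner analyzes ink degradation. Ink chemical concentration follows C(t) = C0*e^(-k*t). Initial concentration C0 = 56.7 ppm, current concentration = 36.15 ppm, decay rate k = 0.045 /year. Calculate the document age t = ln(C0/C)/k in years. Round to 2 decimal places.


Document age estimation:
C0/C = 56.7 / 36.15 = 1.568465
ln(C0/C) = 0.450097
t = 0.450097 / 0.045 = 10.00 years

10.00


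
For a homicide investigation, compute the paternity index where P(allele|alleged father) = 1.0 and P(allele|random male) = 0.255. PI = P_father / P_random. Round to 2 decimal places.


Paternity Index calculation:
PI = P(allele|father) / P(allele|random)
PI = 1.0 / 0.255
PI = 3.92

3.92


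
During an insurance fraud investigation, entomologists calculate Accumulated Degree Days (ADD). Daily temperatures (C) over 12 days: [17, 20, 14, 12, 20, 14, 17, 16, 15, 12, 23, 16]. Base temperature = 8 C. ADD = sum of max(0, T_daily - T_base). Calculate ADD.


Computing ADD day by day:
Day 1: max(0, 17 - 8) = 9
Day 2: max(0, 20 - 8) = 12
Day 3: max(0, 14 - 8) = 6
Day 4: max(0, 12 - 8) = 4
Day 5: max(0, 20 - 8) = 12
Day 6: max(0, 14 - 8) = 6
Day 7: max(0, 17 - 8) = 9
Day 8: max(0, 16 - 8) = 8
Day 9: max(0, 15 - 8) = 7
Day 10: max(0, 12 - 8) = 4
Day 11: max(0, 23 - 8) = 15
Day 12: max(0, 16 - 8) = 8
Total ADD = 100

100


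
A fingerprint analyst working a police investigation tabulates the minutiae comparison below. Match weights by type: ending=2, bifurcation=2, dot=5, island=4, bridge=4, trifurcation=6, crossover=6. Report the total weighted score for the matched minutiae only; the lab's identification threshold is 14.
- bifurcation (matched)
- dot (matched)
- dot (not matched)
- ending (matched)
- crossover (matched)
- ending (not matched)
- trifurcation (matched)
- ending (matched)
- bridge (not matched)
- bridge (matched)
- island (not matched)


Weighted minutiae match score:
  bifurcation: matched, +2 (running total 2)
  dot: matched, +5 (running total 7)
  dot: not matched, +0
  ending: matched, +2 (running total 9)
  crossover: matched, +6 (running total 15)
  ending: not matched, +0
  trifurcation: matched, +6 (running total 21)
  ending: matched, +2 (running total 23)
  bridge: not matched, +0
  bridge: matched, +4 (running total 27)
  island: not matched, +0
Total score = 27
Threshold = 14; verdict = identification

27


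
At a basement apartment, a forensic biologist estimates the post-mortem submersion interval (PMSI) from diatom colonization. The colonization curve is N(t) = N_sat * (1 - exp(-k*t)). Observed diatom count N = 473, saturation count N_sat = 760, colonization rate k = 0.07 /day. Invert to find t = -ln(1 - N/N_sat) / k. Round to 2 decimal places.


PMSI from diatom colonization curve:
N / N_sat = 473 / 760 = 0.622368
1 - N/N_sat = 0.377632
ln(1 - N/N_sat) = -0.973835
t = -ln(1 - N/N_sat) / k = -(-0.973835) / 0.07 = 13.91 days

13.91


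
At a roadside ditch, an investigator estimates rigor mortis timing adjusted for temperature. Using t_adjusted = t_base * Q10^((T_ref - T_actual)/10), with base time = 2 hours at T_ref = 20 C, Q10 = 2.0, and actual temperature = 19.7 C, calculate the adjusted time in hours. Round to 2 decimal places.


Rigor mortis time adjustment:
Exponent = (T_ref - T_actual) / 10 = (20 - 19.7) / 10 = 0.03
Q10 factor = 2.0^0.03 = 1.02101
t_adjusted = 2 * 1.02101 = 2.04 hours

2.04


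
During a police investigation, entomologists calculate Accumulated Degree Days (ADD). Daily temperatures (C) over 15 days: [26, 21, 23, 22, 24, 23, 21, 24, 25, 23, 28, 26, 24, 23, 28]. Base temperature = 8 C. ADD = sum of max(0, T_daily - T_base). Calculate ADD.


Computing ADD day by day:
Day 1: max(0, 26 - 8) = 18
Day 2: max(0, 21 - 8) = 13
Day 3: max(0, 23 - 8) = 15
Day 4: max(0, 22 - 8) = 14
Day 5: max(0, 24 - 8) = 16
Day 6: max(0, 23 - 8) = 15
Day 7: max(0, 21 - 8) = 13
Day 8: max(0, 24 - 8) = 16
Day 9: max(0, 25 - 8) = 17
Day 10: max(0, 23 - 8) = 15
Day 11: max(0, 28 - 8) = 20
Day 12: max(0, 26 - 8) = 18
Day 13: max(0, 24 - 8) = 16
Day 14: max(0, 23 - 8) = 15
Day 15: max(0, 28 - 8) = 20
Total ADD = 241

241


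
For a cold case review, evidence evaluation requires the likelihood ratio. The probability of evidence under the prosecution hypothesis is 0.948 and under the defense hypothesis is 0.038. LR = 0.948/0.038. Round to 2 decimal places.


Likelihood ratio calculation:
LR = P(E|Hp) / P(E|Hd)
LR = 0.948 / 0.038
LR = 24.95

24.95


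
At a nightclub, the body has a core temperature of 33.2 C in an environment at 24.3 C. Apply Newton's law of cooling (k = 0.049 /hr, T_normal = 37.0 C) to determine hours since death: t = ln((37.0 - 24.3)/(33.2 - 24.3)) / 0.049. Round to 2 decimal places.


Using Newton's law of cooling:
t = ln((T_normal - T_ambient) / (T_body - T_ambient)) / k
T_normal - T_ambient = 12.7
T_body - T_ambient = 8.9
Ratio = 1.426966
ln(ratio) = 0.355551
t = 0.355551 / 0.049 = 7.26 hours

7.26


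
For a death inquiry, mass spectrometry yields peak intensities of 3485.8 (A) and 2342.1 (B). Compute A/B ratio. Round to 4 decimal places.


Spectral peak ratio:
Peak A = 3485.8 counts
Peak B = 2342.1 counts
Ratio = 3485.8 / 2342.1 = 1.4883

1.4883


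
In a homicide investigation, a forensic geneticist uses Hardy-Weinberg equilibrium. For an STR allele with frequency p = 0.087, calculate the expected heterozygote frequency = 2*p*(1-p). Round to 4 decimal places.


Hardy-Weinberg heterozygote frequency:
q = 1 - p = 1 - 0.087 = 0.913
2pq = 2 * 0.087 * 0.913 = 0.1589

0.1589


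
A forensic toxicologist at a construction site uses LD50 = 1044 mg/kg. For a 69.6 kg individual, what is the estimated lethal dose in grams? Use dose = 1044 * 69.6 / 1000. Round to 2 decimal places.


Lethal dose calculation:
Lethal dose = LD50 * body_weight / 1000
= 1044 * 69.6 / 1000
= 72662.4 / 1000
= 72.66 g

72.66


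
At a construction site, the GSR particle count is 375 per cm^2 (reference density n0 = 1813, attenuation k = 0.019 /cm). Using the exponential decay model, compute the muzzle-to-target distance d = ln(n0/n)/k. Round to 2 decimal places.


GSR distance calculation:
n0/n = 1813 / 375 = 4.834667
ln(n0/n) = 1.575812
d = 1.575812 / 0.019 = 82.94 cm

82.94


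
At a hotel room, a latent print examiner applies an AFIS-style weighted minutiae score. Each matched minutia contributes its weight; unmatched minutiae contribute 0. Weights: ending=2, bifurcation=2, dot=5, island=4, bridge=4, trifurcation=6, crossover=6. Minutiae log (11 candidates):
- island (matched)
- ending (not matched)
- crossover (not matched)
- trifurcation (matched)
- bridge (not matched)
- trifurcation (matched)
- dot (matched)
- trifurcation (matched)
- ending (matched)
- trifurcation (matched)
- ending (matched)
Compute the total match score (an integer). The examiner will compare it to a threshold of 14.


Weighted minutiae match score:
  island: matched, +4 (running total 4)
  ending: not matched, +0
  crossover: not matched, +0
  trifurcation: matched, +6 (running total 10)
  bridge: not matched, +0
  trifurcation: matched, +6 (running total 16)
  dot: matched, +5 (running total 21)
  trifurcation: matched, +6 (running total 27)
  ending: matched, +2 (running total 29)
  trifurcation: matched, +6 (running total 35)
  ending: matched, +2 (running total 37)
Total score = 37
Threshold = 14; verdict = identification

37


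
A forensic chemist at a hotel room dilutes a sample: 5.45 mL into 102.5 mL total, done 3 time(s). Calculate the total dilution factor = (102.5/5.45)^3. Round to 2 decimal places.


Dilution factor calculation:
Single dilution = V_total / V_sample = 102.5 / 5.45 ≈ 18.807339
Number of dilutions = 3
Total DF = (102.5 / 5.45)^3 (full precision, rounded at the end) = 6652.46

6652.46


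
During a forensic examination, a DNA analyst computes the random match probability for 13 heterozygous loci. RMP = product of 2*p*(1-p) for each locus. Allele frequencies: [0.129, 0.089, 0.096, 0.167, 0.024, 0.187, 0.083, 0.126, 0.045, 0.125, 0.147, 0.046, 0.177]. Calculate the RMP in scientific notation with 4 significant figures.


Computing RMP for 13 loci:
Locus 1: 2 * 0.129 * 0.871 = 0.224718
Locus 2: 2 * 0.089 * 0.911 = 0.162158
Locus 3: 2 * 0.096 * 0.904 = 0.173568
Locus 4: 2 * 0.167 * 0.833 = 0.278222
Locus 5: 2 * 0.024 * 0.976 = 0.046848
Locus 6: 2 * 0.187 * 0.813 = 0.304062
Locus 7: 2 * 0.083 * 0.917 = 0.152222
Locus 8: 2 * 0.126 * 0.874 = 0.220248
Locus 9: 2 * 0.045 * 0.955 = 0.08595
Locus 10: 2 * 0.125 * 0.875 = 0.21875
Locus 11: 2 * 0.147 * 0.853 = 0.250782
Locus 12: 2 * 0.046 * 0.954 = 0.087768
Locus 13: 2 * 0.177 * 0.823 = 0.291342
RMP = 1.013e-10

1.013e-10


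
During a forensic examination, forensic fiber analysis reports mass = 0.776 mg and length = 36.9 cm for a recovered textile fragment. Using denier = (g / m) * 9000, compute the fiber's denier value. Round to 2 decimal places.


Denier calculation:
Mass in grams = 0.776 mg / 1000 = 0.000776 g
Length in meters = 36.9 cm / 100 = 0.369 m
Linear density = mass / length = 0.000776 / 0.369 = 0.00210298 g/m
Denier = (g/m) * 9000 = 0.00210298 * 9000 = 18.93

18.93


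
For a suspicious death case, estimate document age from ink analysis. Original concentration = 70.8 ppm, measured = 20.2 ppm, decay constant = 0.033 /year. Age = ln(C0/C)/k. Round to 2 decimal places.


Document age estimation:
C0/C = 70.8 / 20.2 = 3.50495
ln(C0/C) = 1.254176
t = 1.254176 / 0.033 = 38.01 years

38.01


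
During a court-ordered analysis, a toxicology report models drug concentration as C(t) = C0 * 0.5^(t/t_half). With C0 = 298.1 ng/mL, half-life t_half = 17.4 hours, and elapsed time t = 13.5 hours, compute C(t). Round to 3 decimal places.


Drug concentration decay:
Number of half-lives = t / t_half = 13.5 / 17.4 = 0.775862
Decay factor = 0.5^0.775862 = 0.58403956
C(t) = 298.1 * 0.58403956 = 174.102 ng/mL

174.102


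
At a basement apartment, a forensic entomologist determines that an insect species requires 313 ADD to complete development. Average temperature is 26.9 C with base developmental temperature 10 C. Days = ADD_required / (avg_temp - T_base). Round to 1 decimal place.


Insect development time:
Effective temperature = avg_temp - T_base = 26.9 - 10 = 16.9 C
Days = ADD / effective_temp = 313 / 16.9 = 18.5 days

18.5


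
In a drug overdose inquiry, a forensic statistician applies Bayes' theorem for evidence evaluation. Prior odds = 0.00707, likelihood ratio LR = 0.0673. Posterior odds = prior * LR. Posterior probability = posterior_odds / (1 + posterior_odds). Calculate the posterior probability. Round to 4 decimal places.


Bayesian evidence evaluation:
Posterior odds = prior_odds * LR = 0.00707 * 0.0673 = 0.000475811
Posterior probability = posterior_odds / (1 + posterior_odds)
= 0.000475811 / (1 + 0.000475811)
= 0.000475811 / 1.000475811
= 0.0005

0.0005


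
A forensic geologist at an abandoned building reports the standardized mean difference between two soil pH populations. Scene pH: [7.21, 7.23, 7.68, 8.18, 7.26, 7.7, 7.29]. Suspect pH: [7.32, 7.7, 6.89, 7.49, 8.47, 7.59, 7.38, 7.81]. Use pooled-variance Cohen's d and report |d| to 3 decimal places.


Pooled-variance Cohen's d for soil pH comparison:
Scene mean = 52.55 / 7 = 7.507143
Suspect mean = 60.65 / 8 = 7.58125
Scene sample variance s_s^2 = 0.13219
Suspect sample variance s_c^2 = 0.207327
Pooled variance = ((n_s-1)*s_s^2 + (n_c-1)*s_c^2) / (n_s + n_c - 2) = 0.172648
Pooled SD = sqrt(0.172648) = 0.415509
Mean difference = -0.074107
|d| = |-0.074107| / 0.415509 = 0.178

0.178


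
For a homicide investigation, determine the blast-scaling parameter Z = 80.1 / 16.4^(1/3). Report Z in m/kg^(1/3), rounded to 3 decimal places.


Scaled distance calculation:
W^(1/3) = 16.4^(1/3) = 2.540668
Z = R / W^(1/3) = 80.1 / 2.540668
Z = 31.527 m/kg^(1/3)

31.527


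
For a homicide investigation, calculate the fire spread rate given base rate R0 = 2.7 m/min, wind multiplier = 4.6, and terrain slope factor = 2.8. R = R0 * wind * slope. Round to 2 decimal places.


Fire spread rate calculation:
R = R0 * wind_factor * slope_factor
= 2.7 * 4.6 * 2.8
= 12.42 * 2.8
= 34.78 m/min

34.78


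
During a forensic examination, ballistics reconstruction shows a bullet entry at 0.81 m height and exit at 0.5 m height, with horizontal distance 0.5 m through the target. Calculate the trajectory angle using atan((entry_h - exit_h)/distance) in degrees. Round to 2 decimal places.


Bullet trajectory angle:
Height difference = 0.81 - 0.5 = 0.31 m
angle = atan(0.31 / 0.5)
angle = atan(0.62)
angle = 31.80 degrees

31.80


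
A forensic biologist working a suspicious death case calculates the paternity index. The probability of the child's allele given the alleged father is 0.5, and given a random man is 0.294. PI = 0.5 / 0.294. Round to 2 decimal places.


Paternity Index calculation:
PI = P(allele|father) / P(allele|random)
PI = 0.5 / 0.294
PI = 1.70

1.70


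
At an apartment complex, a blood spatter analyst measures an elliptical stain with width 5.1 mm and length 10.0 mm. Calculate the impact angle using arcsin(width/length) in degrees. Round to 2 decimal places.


Blood spatter impact angle calculation:
width / length = 5.1 / 10.0 = 0.51
angle = arcsin(0.51)
angle = 30.66 degrees

30.66


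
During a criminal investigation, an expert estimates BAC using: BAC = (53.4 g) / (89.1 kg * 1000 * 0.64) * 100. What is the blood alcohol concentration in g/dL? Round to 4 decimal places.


Applying the Widmark formula:
BAC = (dose_g / (body_wt * 1000 * r)) * 100
Denominator = 89.1 * 1000 * 0.64 = 57024
BAC = (53.4 / 57024) * 100
BAC = 0.0936 g/dL

0.0936


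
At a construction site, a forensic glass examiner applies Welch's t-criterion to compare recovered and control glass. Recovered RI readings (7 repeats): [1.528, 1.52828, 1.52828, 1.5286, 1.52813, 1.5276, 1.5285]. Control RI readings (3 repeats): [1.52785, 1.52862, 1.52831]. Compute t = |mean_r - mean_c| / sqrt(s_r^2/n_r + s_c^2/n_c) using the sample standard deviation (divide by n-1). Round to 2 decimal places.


Welch's t-criterion for glass RI comparison:
Recovered mean = sum / n_r = 10.69739 / 7 = 1.5281986
Control mean = sum / n_c = 4.58478 / 3 = 1.52826
Recovered sample variance s_r^2 = 1.11281e-07
Control sample variance s_c^2 = 1.501e-07
Welch SE (unpooled) = sqrt(s_r^2/n_r + s_c^2/n_c) = sqrt(1.58973e-08 + 5.00333e-08) = sqrt(6.59306e-08) = 0.00025677
|mean_r - mean_c| = 6.14286e-05
t = 6.14286e-05 / 0.00025677 = 0.24

0.24


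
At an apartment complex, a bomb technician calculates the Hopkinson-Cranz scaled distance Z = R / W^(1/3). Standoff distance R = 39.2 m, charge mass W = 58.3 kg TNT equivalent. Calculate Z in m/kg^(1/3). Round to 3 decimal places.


Scaled distance calculation:
W^(1/3) = 58.3^(1/3) = 3.877539
Z = R / W^(1/3) = 39.2 / 3.877539
Z = 10.110 m/kg^(1/3)

10.110


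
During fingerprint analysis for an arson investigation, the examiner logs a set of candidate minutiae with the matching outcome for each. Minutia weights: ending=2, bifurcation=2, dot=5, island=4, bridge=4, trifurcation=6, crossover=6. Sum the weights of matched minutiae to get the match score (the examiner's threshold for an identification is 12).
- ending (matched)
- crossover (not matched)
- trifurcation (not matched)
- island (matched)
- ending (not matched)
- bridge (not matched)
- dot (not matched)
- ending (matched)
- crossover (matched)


Weighted minutiae match score:
  ending: matched, +2 (running total 2)
  crossover: not matched, +0
  trifurcation: not matched, +0
  island: matched, +4 (running total 6)
  ending: not matched, +0
  bridge: not matched, +0
  dot: not matched, +0
  ending: matched, +2 (running total 8)
  crossover: matched, +6 (running total 14)
Total score = 14
Threshold = 12; verdict = identification

14


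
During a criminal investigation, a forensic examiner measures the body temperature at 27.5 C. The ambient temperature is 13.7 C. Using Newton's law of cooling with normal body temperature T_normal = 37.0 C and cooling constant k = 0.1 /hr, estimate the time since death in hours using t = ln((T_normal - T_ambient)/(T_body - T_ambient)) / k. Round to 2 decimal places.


Using Newton's law of cooling:
t = ln((T_normal - T_ambient) / (T_body - T_ambient)) / k
T_normal - T_ambient = 23.3
T_body - T_ambient = 13.8
Ratio = 1.688406
ln(ratio) = 0.523785
t = 0.523785 / 0.1 = 5.24 hours

5.24


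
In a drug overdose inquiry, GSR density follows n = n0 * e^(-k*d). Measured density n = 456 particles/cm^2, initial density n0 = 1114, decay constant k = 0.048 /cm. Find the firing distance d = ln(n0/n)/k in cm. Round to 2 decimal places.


GSR distance calculation:
n0/n = 1114 / 456 = 2.442982
ln(n0/n) = 0.893219
d = 0.893219 / 0.048 = 18.61 cm

18.61


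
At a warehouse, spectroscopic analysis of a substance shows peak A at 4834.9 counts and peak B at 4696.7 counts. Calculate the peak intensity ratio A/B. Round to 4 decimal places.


Spectral peak ratio:
Peak A = 4834.9 counts
Peak B = 4696.7 counts
Ratio = 4834.9 / 4696.7 = 1.0294

1.0294


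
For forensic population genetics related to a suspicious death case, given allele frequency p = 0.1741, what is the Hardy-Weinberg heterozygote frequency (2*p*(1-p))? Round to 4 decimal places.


Hardy-Weinberg heterozygote frequency:
q = 1 - p = 1 - 0.1741 = 0.8259
2pq = 2 * 0.1741 * 0.8259 = 0.2876

0.2876


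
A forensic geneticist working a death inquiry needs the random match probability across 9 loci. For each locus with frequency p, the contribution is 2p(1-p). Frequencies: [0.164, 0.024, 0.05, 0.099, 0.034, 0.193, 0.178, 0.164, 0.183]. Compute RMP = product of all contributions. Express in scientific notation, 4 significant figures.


Computing RMP for 9 loci:
Locus 1: 2 * 0.164 * 0.836 = 0.274208
Locus 2: 2 * 0.024 * 0.976 = 0.046848
Locus 3: 2 * 0.05 * 0.95 = 0.095
Locus 4: 2 * 0.099 * 0.901 = 0.178398
Locus 5: 2 * 0.034 * 0.966 = 0.065688
Locus 6: 2 * 0.193 * 0.807 = 0.311502
Locus 7: 2 * 0.178 * 0.822 = 0.292632
Locus 8: 2 * 0.164 * 0.836 = 0.274208
Locus 9: 2 * 0.183 * 0.817 = 0.299022
RMP = 1.069e-07

1.069e-07


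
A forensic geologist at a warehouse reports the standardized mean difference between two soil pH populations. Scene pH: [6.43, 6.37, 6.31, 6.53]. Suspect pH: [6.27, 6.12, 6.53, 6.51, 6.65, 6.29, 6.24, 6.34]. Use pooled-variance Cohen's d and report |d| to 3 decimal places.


Pooled-variance Cohen's d for soil pH comparison:
Scene mean = 25.64 / 4 = 6.41
Suspect mean = 50.95 / 8 = 6.36875
Scene sample variance s_s^2 = 0.0088
Suspect sample variance s_c^2 = 0.03147
Pooled variance = ((n_s-1)*s_s^2 + (n_c-1)*s_c^2) / (n_s + n_c - 2) = 0.024669
Pooled SD = sqrt(0.024669) = 0.157064
Mean difference = 0.04125
|d| = |0.04125| / 0.157064 = 0.263

0.263


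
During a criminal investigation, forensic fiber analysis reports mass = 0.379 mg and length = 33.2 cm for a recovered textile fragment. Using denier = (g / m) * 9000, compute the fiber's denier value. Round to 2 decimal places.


Denier calculation:
Mass in grams = 0.379 mg / 1000 = 0.000379 g
Length in meters = 33.2 cm / 100 = 0.332 m
Linear density = mass / length = 0.000379 / 0.332 = 0.00114157 g/m
Denier = (g/m) * 9000 = 0.00114157 * 9000 = 10.27

10.27


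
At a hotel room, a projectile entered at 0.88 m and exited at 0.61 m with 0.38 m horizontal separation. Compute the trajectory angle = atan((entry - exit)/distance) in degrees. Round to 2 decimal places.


Bullet trajectory angle:
Height difference = 0.88 - 0.61 = 0.27 m
angle = atan(0.27 / 0.38)
angle = atan(0.710526)
angle = 35.39 degrees

35.39


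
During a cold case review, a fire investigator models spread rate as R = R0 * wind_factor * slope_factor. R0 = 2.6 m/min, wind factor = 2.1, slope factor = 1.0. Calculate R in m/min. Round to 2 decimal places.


Fire spread rate calculation:
R = R0 * wind_factor * slope_factor
= 2.6 * 2.1 * 1.0
= 5.46 * 1.0
= 5.46 m/min

5.46


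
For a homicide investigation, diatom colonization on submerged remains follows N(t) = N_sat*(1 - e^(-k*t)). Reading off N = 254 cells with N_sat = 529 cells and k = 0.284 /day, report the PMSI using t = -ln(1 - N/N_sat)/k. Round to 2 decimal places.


PMSI from diatom colonization curve:
N / N_sat = 254 / 529 = 0.480151
1 - N/N_sat = 0.519849
ln(1 - N/N_sat) = -0.654217
t = -ln(1 - N/N_sat) / k = -(-0.654217) / 0.284 = 2.30 days

2.30


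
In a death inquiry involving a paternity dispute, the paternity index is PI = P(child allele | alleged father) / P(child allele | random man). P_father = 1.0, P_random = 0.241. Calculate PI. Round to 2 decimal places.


Paternity Index calculation:
PI = P(allele|father) / P(allele|random)
PI = 1.0 / 0.241
PI = 4.15

4.15


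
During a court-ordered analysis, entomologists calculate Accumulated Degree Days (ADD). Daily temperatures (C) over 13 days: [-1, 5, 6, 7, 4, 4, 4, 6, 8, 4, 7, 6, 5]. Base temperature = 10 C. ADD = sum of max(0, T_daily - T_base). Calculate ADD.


Computing ADD day by day:
Day 1: max(0, -1 - 10) = 0
Day 2: max(0, 5 - 10) = 0
Day 3: max(0, 6 - 10) = 0
Day 4: max(0, 7 - 10) = 0
Day 5: max(0, 4 - 10) = 0
Day 6: max(0, 4 - 10) = 0
Day 7: max(0, 4 - 10) = 0
Day 8: max(0, 6 - 10) = 0
Day 9: max(0, 8 - 10) = 0
Day 10: max(0, 4 - 10) = 0
Day 11: max(0, 7 - 10) = 0
Day 12: max(0, 6 - 10) = 0
Day 13: max(0, 5 - 10) = 0
Total ADD = 0

0


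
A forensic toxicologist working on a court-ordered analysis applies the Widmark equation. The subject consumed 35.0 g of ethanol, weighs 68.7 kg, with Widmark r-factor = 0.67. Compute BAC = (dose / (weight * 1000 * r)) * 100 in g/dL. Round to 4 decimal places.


Applying the Widmark formula:
BAC = (dose_g / (body_wt * 1000 * r)) * 100
Denominator = 68.7 * 1000 * 0.67 = 46029
BAC = (35.0 / 46029) * 100
BAC = 0.0760 g/dL

0.0760


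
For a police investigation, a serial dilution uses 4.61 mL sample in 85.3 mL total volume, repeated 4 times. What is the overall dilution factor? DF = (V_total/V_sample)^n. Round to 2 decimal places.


Dilution factor calculation:
Single dilution = V_total / V_sample = 85.3 / 4.61 ≈ 18.503254
Number of dilutions = 4
Total DF = (85.3 / 4.61)^4 (full precision, rounded at the end) = 117217.49

117217.49


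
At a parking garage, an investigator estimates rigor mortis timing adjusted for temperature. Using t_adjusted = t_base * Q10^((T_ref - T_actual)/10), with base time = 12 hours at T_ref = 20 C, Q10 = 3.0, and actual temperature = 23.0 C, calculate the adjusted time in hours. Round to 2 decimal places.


Rigor mortis time adjustment:
Exponent = (T_ref - T_actual) / 10 = (20 - 23.0) / 10 = -0.3
Q10 factor = 3.0^-0.3 = 0.71922
t_adjusted = 12 * 0.71922 = 8.63 hours

8.63


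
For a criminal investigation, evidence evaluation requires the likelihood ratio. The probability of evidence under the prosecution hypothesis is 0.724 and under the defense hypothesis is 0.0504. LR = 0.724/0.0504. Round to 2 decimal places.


Likelihood ratio calculation:
LR = P(E|Hp) / P(E|Hd)
LR = 0.724 / 0.0504
LR = 14.37

14.37


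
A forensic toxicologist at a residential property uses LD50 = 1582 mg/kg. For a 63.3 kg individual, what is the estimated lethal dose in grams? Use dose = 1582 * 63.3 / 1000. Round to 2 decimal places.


Lethal dose calculation:
Lethal dose = LD50 * body_weight / 1000
= 1582 * 63.3 / 1000
= 100140.6 / 1000
= 100.14 g

100.14


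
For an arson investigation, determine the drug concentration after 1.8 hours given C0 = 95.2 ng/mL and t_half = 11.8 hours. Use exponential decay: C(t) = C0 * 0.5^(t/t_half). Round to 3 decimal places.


Drug concentration decay:
Number of half-lives = t / t_half = 1.8 / 11.8 = 0.152542
Decay factor = 0.5^0.152542 = 0.89966388
C(t) = 95.2 * 0.89966388 = 85.648 ng/mL

85.648


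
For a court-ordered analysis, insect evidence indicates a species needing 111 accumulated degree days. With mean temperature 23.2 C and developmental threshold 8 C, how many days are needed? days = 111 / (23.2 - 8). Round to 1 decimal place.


Insect development time:
Effective temperature = avg_temp - T_base = 23.2 - 8 = 15.2 C
Days = ADD / effective_temp = 111 / 15.2 = 7.3 days

7.3


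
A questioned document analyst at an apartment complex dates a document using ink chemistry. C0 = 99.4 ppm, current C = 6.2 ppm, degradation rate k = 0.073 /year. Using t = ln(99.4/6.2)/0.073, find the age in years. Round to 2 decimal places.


Document age estimation:
C0/C = 99.4 / 6.2 = 16.032258
ln(C0/C) = 2.774603
t = 2.774603 / 0.073 = 38.01 years

38.01


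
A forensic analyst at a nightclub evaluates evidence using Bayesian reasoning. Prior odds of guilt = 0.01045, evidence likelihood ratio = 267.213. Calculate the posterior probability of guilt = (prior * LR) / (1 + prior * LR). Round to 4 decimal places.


Bayesian evidence evaluation:
Posterior odds = prior_odds * LR = 0.01045 * 267.213 = 2.792376
Posterior probability = posterior_odds / (1 + posterior_odds)
= 2.792376 / (1 + 2.792376)
= 2.792376 / 3.792376
= 0.7363

0.7363


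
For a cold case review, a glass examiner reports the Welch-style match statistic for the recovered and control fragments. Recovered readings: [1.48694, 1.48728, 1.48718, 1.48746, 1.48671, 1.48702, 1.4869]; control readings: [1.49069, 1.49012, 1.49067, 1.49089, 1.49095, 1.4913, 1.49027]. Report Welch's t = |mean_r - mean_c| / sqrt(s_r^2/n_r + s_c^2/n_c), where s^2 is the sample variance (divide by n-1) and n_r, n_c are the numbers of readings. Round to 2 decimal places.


Welch's t-criterion for glass RI comparison:
Recovered mean = sum / n_r = 10.40949 / 7 = 1.48707
Control mean = sum / n_c = 10.43489 / 7 = 1.4906986
Recovered sample variance s_r^2 = 6.43667e-08
Control sample variance s_c^2 = 1.63481e-07
Welch SE (unpooled) = sqrt(s_r^2/n_r + s_c^2/n_c) = sqrt(9.19524e-09 + 2.33544e-08) = sqrt(3.25496e-08) = 0.000180415
|mean_r - mean_c| = 0.00362857
t = 0.00362857 / 0.000180415 = 20.11

20.11
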